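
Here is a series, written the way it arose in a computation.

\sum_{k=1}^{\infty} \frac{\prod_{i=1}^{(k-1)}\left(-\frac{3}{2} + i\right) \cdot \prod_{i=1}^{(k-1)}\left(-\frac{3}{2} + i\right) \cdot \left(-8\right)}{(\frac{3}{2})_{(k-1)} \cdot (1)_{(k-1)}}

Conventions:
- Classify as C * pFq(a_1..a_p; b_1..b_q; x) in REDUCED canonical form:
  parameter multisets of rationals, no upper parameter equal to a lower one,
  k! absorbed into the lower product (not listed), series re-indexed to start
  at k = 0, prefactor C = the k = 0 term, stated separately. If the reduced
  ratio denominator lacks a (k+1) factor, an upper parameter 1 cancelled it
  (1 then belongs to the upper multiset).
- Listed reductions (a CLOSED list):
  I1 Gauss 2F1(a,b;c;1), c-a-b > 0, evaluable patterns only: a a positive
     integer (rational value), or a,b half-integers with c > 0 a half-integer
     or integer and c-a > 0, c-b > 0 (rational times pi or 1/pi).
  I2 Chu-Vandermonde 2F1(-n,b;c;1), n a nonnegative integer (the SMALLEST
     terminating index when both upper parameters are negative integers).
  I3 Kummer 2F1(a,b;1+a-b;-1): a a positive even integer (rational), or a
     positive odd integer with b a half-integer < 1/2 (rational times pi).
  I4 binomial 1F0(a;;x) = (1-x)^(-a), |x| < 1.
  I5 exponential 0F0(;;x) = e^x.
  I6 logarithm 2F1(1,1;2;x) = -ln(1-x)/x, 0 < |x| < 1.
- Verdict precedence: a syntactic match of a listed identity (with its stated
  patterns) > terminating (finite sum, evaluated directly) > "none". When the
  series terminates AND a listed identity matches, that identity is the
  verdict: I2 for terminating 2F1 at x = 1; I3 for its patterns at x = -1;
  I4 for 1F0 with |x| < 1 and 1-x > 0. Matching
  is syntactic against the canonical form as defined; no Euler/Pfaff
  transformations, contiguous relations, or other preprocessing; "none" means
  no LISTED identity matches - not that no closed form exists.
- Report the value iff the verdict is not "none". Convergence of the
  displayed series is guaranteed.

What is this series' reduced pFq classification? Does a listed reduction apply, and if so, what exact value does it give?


This is -8 * 2F1(-\frac{1}{2}, -\frac{1}{2}; \frac{3}{2}; 1) in reduced canonical form. Verdict at x = 1: Gauss's theorem I1 (half-integer case) matches (x = 1; upper {-\frac{1}{2}, -\frac{1}{2}} half-integers, c = \frac{3}{2} in the evaluable pattern). Value: \left(-3\right) \cdot \pi.

First insight: x = 1 and (1)_k (prefactor -8) is k! itself.
Ratio: r(k) = 1 * (k-\frac{1}{2}) (k-\frac{1}{2}) / [(k+\frac{3}{2}) (k+1)] ; factor over Q: parameters, x = 1, and C = -8.


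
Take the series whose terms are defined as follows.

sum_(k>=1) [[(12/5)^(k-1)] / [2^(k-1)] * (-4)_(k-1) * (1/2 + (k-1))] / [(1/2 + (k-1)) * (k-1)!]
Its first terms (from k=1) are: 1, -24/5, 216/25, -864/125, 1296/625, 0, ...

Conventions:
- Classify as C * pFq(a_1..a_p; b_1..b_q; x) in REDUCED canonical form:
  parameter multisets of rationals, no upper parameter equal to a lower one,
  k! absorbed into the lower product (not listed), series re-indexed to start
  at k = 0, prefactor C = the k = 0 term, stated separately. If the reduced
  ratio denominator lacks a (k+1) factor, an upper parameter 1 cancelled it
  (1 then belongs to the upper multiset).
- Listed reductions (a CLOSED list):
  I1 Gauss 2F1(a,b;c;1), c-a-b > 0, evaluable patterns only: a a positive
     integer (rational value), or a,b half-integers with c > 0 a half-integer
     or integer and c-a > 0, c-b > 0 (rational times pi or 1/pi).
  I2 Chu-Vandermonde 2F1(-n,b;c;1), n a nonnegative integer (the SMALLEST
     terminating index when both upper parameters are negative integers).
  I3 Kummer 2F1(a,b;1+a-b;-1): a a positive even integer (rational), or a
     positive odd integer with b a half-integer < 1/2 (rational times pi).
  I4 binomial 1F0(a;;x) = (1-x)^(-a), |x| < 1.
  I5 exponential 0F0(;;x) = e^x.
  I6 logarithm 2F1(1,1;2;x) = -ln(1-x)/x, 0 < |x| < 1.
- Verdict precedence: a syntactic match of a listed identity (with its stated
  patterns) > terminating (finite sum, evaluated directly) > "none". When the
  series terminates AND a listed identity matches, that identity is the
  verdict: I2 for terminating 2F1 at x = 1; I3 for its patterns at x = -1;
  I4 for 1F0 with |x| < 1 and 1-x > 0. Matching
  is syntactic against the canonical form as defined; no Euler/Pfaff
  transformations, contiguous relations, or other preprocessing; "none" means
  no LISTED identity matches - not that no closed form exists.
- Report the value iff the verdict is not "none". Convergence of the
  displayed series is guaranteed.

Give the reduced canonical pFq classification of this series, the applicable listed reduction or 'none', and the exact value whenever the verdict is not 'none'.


The series (x = 6/5) is 1F0: upper {-4}, lower {-}, prefactor 1. Verdict: terminating - no listed pattern fits, but -4 in the upper list cuts the series at k = 4; direct evaluation. Exact value: 1/625.

Key step: x = (6/5) and the two k-th powers (C = 1, x = 6/5) combine into one argument.
Consecutive-term ratio: r(k) = (6/5) * (k-4) / [(k+1)] - rational; roots negated = parameters, x = (6/5), C = 1.


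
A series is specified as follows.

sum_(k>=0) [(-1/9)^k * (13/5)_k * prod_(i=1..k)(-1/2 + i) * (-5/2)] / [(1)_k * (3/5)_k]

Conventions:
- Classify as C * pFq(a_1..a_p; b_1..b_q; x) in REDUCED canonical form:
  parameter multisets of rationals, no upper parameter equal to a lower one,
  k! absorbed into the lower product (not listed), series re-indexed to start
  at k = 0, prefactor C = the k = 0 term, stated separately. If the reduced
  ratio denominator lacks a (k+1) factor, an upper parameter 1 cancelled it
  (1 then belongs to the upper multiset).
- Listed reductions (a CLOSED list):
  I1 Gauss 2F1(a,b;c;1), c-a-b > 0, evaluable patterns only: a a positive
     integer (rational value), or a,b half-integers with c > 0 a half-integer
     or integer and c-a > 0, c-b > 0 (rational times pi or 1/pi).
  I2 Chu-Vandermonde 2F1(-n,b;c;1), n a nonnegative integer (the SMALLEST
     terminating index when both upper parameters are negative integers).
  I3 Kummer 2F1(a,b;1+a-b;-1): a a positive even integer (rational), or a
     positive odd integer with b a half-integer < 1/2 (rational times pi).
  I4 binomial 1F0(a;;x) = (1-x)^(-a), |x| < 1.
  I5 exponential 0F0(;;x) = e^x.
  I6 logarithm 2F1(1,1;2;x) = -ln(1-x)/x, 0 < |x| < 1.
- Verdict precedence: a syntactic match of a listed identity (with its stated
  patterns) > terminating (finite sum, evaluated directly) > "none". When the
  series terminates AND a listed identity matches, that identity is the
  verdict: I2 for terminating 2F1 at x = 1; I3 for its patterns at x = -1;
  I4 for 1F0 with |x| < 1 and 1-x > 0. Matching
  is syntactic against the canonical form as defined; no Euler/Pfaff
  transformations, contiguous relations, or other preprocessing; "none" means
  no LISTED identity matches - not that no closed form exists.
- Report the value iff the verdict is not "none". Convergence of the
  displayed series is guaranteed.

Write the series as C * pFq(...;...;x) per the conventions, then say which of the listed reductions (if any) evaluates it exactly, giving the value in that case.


With C = -5/2: the canonical form is 2F1(1/2, 13/5; 3/5; -1/9). Verdict: none. Every listed pattern misses the 2F1 form at -1/9, upper {1/2, 13/5}.

Key step: x = (-1/9) and (1)_k (prefactor -5/2) is k! itself.
Adjacent-term ratio: r(k) = (-1/9) * (k+1/2) (k+13/5) / [(k+3/5) (k+1)] - rational in k, leading ratio (-1/9); with t_0 = -5/2, classification follows.


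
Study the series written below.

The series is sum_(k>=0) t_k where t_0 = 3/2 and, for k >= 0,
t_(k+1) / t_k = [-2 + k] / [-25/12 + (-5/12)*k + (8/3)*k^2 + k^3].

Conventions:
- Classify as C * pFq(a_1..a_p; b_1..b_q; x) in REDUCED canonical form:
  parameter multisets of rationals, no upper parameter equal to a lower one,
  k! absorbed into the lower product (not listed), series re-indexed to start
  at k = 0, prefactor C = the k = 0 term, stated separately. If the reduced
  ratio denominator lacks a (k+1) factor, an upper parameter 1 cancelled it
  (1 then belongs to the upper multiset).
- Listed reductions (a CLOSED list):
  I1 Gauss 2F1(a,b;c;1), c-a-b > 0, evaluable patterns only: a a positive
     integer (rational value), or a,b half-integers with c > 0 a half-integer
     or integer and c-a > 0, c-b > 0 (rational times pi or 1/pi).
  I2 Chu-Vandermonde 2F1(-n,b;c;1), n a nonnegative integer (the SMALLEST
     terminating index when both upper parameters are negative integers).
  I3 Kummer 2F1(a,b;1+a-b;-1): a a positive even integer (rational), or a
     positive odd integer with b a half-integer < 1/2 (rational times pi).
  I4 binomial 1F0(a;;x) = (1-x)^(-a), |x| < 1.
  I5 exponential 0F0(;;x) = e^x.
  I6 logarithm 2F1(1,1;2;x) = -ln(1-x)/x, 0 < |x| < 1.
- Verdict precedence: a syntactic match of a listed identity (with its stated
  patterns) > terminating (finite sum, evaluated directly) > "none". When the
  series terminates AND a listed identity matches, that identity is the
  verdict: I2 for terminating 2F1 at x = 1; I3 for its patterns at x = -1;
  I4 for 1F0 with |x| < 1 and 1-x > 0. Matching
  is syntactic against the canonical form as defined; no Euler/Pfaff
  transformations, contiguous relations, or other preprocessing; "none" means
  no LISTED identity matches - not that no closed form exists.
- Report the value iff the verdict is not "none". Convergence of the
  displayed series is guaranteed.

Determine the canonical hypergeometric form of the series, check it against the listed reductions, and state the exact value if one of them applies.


The series (x = 1) is 1F2: upper {-2}, lower {-5/6, 5/2}, prefactor 3/2. Verdict: terminating - no listed pattern fits, but -2 in the upper list cuts the series at k = 2; direct evaluation. Exact value: 597/350.

The tell: t_0 = 3/2 here, and roots of the ratio polynomials (C = 3/2, x = 1) are the negated parameters.
Step ratio: r(k) = 1 * (k-2) / [(k-5/6) (k+5/2) (k+1)] - rational in k. x = 1; t_0 = 3/2; negate the roots.


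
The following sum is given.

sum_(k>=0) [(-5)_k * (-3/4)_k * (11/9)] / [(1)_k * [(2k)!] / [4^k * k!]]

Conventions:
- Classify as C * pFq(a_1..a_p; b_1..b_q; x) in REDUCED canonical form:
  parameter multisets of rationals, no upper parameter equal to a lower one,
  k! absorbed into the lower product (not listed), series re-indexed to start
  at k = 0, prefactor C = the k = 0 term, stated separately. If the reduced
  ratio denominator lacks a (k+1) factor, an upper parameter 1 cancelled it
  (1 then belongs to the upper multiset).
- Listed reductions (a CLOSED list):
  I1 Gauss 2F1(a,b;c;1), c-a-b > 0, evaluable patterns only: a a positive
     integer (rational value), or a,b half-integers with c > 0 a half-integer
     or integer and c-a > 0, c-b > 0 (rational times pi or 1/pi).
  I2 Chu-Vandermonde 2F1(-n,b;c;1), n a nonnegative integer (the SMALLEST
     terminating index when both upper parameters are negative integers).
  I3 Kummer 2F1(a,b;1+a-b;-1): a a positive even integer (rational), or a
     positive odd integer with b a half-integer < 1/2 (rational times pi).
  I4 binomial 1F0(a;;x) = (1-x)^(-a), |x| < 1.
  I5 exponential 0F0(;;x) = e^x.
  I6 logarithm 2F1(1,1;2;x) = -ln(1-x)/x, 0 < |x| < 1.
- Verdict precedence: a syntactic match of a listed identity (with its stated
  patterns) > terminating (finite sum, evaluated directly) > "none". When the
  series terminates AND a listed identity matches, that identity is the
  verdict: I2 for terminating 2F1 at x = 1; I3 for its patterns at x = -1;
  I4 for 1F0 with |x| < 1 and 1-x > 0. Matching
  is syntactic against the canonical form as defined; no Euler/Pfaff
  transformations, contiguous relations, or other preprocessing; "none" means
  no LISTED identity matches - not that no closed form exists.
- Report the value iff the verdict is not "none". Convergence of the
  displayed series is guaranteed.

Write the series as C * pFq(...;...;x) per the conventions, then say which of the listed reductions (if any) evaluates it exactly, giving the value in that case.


At argument 1: a 2F1 with upper {-5, -3/4}, lower {1/2}, scaled by C = 11/9. Verdict at x = 1: Vandermonde's identity (I2) matches (terminating 2F1 at x = 1 with n = 5, b = -3/4, c = 1/2). Sum: 2431/288.

First insight: t_0 = 11/9 here, and the lower (2k)!/(4^k k!) block (prefactor 11/9) is (1/2)_k.
Term ratio: r(k) = 1 * (k-5) (k-3/4) / [(k+1/2) (k+1)] ; factor over Q: parameters, x = 1, and C = 11/9.


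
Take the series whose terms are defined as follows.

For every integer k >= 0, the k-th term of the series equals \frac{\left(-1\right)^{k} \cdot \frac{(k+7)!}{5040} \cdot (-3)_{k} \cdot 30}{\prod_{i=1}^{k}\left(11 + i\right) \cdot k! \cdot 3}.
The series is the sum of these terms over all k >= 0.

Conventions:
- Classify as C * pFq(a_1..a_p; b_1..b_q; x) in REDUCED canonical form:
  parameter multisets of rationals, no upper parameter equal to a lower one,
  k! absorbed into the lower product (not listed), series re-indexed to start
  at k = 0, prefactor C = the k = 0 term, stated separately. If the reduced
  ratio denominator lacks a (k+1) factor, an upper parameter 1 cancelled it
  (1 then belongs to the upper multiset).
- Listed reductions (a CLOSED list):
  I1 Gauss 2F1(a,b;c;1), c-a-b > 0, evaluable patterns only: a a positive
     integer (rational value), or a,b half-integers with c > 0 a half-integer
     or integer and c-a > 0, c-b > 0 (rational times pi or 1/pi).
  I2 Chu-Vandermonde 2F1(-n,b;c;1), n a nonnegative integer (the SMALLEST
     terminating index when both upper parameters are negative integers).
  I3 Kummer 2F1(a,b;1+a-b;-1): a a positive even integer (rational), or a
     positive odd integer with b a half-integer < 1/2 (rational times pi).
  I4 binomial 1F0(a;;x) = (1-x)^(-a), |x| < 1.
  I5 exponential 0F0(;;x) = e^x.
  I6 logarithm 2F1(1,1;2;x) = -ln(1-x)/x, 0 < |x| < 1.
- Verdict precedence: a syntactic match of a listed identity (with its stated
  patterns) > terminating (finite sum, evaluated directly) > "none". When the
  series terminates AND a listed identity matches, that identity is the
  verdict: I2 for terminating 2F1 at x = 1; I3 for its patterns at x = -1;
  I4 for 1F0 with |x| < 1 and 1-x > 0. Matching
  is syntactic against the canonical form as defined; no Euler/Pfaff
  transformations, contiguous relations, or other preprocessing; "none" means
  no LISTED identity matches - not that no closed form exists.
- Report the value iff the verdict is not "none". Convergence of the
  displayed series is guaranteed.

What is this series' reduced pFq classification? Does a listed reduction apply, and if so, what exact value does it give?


This is 10 * 2F1(-3, 8; 12; -1) in reduced canonical form. Verdict (x = -1): Kummer (I3) applies (x = -1; c = 12 equals 1+a-b for upper {-3, 8}: listed pattern). Hence: \frac{330}{7}.

First insight: with t_0 = 10, the constant factors (prefactor 10) combine into one prefactor.
Term ratio: r(k) = -1 * (k-3) (k+8) / [(k+12) (k+1)] - rational; roots negated = parameters, x = -1, C = 10.


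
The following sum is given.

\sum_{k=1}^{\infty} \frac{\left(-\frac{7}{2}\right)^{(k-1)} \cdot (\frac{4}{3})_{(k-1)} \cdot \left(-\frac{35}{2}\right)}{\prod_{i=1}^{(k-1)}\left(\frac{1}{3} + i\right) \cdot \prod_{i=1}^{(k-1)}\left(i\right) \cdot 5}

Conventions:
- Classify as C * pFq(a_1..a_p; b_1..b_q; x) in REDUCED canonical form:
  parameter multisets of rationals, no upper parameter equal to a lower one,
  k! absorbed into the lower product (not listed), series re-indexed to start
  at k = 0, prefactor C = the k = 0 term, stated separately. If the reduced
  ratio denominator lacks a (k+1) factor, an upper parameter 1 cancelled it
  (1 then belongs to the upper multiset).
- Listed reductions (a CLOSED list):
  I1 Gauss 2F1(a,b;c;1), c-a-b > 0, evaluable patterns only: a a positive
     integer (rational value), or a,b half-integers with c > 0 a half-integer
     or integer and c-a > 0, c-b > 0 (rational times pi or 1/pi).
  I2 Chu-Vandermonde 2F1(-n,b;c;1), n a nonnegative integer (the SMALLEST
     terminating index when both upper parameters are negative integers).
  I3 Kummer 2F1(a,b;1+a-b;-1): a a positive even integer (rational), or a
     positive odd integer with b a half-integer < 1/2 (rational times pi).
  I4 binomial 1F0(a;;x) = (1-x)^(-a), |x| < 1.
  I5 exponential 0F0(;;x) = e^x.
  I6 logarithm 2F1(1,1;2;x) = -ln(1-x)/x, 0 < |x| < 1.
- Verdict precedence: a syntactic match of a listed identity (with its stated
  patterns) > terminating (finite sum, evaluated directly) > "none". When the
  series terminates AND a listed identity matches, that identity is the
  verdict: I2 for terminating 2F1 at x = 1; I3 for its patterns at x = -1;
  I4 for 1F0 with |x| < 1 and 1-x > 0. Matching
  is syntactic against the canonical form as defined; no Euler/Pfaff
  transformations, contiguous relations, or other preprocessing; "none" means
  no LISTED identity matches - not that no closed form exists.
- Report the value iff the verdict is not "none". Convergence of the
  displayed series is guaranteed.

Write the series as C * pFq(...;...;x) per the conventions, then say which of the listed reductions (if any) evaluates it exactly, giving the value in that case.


Classification (C = -\frac{7}{2}): 0F0 with upper {-}, lower {-}, argument x = -\frac{7}{2}. Verdict: the I5 exponential reduction fires (the 0F0 exponential series at x = -\frac{7}{2}). Value: \left(-\frac{7}{2}\right) \cdot e^{-\frac{7}{2}}.

Key observation: t_0 = -\frac{7}{2} here, and the constant factors (C = -7/2, x = -7/2) combine into one prefactor.
Adjacent-term ratio: r(k) = -\frac{7}{2} * 1 / [(k+1)] - rational in k. x = -\frac{7}{2}; t_0 = -\frac{7}{2}; negate the roots.


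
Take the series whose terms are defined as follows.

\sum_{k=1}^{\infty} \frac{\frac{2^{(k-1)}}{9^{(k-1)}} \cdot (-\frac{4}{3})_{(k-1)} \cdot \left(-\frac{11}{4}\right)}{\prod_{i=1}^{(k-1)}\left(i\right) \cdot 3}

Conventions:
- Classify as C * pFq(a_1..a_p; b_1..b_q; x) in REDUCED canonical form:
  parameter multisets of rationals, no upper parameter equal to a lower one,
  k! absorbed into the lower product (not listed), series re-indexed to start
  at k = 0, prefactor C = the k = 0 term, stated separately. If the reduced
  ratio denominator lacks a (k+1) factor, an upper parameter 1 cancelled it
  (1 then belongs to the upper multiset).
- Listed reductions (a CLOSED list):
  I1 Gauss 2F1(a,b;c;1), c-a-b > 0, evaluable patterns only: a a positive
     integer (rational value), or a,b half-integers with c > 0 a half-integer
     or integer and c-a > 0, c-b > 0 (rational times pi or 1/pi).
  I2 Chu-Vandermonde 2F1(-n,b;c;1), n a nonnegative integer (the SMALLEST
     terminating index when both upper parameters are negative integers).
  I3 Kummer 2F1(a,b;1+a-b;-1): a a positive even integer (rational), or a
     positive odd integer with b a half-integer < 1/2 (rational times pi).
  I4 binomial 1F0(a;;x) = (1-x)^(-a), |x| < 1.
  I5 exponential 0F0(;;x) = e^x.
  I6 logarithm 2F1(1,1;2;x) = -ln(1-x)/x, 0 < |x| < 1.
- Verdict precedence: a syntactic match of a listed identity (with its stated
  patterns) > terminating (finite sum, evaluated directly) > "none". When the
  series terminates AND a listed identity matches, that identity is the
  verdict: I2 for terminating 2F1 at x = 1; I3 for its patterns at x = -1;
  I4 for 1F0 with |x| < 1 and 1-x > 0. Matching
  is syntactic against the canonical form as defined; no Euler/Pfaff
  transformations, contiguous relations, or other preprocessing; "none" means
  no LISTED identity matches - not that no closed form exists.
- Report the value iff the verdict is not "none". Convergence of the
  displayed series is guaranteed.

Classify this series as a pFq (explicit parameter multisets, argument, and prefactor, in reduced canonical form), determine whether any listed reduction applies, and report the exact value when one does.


At argument \frac{2}{9}: a 1F0 with upper {-\frac{4}{3}}, lower {-}, scaled by C = -\frac{11}{12}. Verdict: the I4 binomial reduction matches (the 1F0 binomial series: exponent 4/3, x = \frac{2}{9}). Exact value: \left(-\frac{11}{12}\right) \cdot \left(\frac{7}{9}\right)^{\frac{4}{3}}.

Key step: from the first term -\frac{11}{12}: the constant factors (C = -11/12, x = 2/9) combine into one prefactor.
Ratio: r(k) = \frac{2}{9} * (k-\frac{4}{3}) / [(k+1)] - rational; roots negated = parameters, x = \frac{2}{9}, C = -\frac{11}{12}.


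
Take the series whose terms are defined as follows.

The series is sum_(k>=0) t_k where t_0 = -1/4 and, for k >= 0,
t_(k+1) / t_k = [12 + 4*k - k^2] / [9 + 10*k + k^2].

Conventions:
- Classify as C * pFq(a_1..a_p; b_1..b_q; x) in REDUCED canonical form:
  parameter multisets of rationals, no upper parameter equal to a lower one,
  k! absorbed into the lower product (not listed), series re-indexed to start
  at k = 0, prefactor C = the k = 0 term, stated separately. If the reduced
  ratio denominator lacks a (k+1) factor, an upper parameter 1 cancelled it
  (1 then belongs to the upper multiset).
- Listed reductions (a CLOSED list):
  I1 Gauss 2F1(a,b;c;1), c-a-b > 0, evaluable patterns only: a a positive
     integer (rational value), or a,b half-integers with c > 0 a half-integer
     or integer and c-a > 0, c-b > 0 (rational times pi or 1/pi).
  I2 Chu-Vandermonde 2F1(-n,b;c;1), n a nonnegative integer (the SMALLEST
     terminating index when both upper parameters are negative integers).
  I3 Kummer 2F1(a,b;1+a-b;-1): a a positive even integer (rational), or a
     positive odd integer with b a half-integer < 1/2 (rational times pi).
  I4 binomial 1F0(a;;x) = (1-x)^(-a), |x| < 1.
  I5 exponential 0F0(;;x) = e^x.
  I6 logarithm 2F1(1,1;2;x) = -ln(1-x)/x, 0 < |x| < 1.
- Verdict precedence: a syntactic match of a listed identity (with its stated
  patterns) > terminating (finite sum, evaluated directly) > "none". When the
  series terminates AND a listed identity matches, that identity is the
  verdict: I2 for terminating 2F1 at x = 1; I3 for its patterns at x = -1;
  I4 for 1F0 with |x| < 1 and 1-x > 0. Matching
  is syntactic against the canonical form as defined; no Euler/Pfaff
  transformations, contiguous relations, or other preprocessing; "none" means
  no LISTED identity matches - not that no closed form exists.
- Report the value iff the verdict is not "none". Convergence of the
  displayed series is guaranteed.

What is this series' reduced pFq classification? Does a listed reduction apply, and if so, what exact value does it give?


This is -1/4 * 2F1(-6, 2; 9; -1) in reduced canonical form. Verdict: this is Kummer (I3) (x = -1; c = 9 equals 1+a-b for upper {-6, 2}: listed pattern). Exact value: -1.

First insight: x = (-1) and the expanded ratio factors over Q; C = -1/4, x = -1, roots give parameters.
Term ratio: r(k) = (-1) * (k-6) (k+2) / [(k+9) (k+1)] - rational in k, leading ratio (-1); with t_0 = -1/4, classification follows.


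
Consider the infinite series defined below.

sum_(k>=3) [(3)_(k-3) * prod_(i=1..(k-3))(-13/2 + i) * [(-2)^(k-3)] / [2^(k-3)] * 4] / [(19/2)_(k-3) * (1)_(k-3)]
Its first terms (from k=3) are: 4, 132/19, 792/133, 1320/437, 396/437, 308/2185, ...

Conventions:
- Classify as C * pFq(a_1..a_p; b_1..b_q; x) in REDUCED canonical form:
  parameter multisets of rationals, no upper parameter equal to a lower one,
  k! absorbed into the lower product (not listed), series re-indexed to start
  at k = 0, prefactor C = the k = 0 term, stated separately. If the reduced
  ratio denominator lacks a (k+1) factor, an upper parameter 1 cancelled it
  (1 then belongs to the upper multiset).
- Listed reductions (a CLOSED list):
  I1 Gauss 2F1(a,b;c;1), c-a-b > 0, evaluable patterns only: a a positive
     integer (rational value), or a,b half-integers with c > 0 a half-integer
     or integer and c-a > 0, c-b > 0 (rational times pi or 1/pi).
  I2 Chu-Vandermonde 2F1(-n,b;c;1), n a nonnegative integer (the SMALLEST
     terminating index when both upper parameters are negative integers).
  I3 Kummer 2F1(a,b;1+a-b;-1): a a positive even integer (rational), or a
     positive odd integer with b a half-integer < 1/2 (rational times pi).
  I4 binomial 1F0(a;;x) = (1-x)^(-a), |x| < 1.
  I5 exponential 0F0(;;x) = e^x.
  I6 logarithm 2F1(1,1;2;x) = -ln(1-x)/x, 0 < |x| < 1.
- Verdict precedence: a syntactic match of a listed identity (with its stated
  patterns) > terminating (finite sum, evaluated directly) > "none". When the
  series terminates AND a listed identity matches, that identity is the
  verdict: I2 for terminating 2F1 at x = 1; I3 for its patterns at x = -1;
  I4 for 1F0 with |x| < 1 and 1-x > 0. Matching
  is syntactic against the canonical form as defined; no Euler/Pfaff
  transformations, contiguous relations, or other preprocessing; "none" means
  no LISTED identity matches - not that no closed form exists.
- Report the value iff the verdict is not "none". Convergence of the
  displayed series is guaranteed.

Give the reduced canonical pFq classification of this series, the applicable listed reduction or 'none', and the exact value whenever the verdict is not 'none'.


Classification (C = 4): 2F1 with upper {-11/2, 3}, lower {19/2}, argument x = -1. Verdict at x = -1: Kummer (I3) matches (x = -1; c = 19/2 equals 1+a-b for upper {-11/2, 3}: listed pattern). Sum: (109395/16384) * pi.

Structural cue: from the first term 4: the running product (prefactor 4) telescopes to a rising factorial.
Ratio: r(k) = (-1) * (k-11/2) (k+3) / [(k+19/2) (k+1)] - poly over poly, x = (-1) from leading terms; C = 4 at k = 0.


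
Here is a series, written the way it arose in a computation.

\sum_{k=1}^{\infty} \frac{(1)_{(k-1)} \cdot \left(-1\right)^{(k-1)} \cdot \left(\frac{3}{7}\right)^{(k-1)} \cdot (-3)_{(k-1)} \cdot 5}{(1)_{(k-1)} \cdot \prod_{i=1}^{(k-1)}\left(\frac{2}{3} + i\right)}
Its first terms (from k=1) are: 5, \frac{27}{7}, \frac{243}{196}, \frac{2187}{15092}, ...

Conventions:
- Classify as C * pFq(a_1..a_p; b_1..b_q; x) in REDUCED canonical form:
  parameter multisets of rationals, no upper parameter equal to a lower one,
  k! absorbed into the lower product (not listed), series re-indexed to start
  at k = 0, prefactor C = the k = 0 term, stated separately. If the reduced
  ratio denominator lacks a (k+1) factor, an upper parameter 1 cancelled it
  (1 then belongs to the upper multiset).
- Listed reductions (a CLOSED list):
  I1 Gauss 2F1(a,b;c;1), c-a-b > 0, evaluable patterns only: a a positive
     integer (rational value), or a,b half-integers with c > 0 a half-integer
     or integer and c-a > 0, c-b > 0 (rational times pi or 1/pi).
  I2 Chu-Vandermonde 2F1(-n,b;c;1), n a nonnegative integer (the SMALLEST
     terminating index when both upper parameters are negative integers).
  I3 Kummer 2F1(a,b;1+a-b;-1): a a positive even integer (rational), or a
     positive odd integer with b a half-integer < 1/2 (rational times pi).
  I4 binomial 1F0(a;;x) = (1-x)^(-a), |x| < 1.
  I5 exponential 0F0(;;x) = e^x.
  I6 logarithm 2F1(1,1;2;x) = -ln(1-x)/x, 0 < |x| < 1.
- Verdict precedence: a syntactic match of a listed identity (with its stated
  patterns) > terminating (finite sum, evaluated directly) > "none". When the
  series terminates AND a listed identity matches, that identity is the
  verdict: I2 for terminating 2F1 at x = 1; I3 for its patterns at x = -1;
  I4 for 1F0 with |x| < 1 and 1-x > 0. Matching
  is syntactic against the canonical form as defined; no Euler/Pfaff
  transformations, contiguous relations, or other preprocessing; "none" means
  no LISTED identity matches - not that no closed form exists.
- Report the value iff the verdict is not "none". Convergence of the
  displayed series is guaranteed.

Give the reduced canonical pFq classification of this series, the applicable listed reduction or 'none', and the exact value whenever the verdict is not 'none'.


This is 5 * 2F1(-3, 1; \frac{5}{3}; -\frac{3}{7}) in reduced canonical form. Verdict: terminating at k = 3: the factor (-3)_k kills every later term; summing the 4 survivors is exact. Exact value: \frac{77285}{7546}.

The tell: t_0 being 5, the (-1)^k factor (C = 5) folds into the argument's sign.
Step ratio: r(k) = -\frac{3}{7} * (k-3) (k+1) / [(k+\frac{5}{3}) (k+1)] ; factor over Q: parameters, x = -\frac{3}{7}, and C = 5.


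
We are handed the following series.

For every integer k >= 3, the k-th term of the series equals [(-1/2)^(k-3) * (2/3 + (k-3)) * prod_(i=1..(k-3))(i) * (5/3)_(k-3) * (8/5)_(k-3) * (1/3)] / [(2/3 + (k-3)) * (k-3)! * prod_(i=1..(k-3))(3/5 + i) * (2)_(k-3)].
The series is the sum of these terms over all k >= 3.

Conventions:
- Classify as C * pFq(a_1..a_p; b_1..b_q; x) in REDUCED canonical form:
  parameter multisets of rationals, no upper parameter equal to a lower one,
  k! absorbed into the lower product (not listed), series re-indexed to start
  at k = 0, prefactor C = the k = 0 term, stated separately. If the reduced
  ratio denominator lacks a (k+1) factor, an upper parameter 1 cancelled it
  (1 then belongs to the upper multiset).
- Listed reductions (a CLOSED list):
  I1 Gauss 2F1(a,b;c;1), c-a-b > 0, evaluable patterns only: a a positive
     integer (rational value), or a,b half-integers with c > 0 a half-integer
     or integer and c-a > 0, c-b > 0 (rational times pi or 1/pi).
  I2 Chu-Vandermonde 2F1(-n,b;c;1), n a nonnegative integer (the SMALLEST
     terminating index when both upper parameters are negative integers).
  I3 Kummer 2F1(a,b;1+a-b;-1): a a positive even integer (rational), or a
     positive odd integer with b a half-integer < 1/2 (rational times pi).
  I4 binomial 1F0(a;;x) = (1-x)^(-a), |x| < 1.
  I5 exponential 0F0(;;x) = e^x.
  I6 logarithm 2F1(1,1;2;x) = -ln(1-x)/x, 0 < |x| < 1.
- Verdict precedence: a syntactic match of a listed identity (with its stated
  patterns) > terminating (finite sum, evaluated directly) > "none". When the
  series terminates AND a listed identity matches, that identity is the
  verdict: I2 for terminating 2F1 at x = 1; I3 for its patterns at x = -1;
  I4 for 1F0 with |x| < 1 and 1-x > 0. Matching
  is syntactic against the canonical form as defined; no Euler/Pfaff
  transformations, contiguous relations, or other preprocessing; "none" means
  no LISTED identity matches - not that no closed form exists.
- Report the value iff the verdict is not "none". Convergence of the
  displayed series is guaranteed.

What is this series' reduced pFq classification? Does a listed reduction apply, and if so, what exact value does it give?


The series (x = -1/2) is 2F1: upper {1, 5/3}, lower {2}, prefactor 1/3. Verdict: none. Every listed pattern misses the 2F1 form at -1/2, upper {1, 5/3}.

Key observation: t_0 = 1/3 here, and the lower running product (prefactor 1/3) is a rising factorial.
Step ratio: r(k) = (-1/2) * (k+1) (k+5/3) / [(k+2) (k+1)] ; factor over Q: parameters, x = (-1/2), and C = 1/3.


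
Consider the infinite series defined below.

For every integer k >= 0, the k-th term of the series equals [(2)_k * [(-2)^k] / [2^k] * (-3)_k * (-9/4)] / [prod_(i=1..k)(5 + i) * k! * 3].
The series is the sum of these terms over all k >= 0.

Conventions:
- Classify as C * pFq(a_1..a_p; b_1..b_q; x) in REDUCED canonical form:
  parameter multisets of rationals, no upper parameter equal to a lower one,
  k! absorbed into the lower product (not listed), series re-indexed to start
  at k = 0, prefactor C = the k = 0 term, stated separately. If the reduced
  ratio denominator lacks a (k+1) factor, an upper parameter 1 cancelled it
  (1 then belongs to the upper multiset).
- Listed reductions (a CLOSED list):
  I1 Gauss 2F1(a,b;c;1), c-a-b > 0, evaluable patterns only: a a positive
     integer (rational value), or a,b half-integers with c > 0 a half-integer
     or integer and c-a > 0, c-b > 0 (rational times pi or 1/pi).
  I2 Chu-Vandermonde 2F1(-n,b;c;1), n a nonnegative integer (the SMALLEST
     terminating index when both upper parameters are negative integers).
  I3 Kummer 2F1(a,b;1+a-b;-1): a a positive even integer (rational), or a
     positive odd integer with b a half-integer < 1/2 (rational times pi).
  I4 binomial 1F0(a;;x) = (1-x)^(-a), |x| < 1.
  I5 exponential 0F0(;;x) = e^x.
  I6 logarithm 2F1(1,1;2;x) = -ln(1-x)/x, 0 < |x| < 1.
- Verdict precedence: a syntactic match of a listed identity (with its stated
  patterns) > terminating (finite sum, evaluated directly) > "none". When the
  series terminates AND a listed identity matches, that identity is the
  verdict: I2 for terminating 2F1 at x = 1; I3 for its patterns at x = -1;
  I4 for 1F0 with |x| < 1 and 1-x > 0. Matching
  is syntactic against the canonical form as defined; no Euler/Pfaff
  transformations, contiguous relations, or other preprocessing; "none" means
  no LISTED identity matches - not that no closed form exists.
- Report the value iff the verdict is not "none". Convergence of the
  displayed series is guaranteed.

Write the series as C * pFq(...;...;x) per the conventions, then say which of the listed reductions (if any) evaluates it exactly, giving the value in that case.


Key step: x = (-1) and the constant factors (C = -3/4, x = -1) combine into one prefactor.
Term ratio: r(k) = (-1) * (k-3) (k+2) / [(k+6) (k+1)] - rational in k, leading ratio (-1); with t_0 = -3/4, classification follows.

The series (x = -1) is 2F1: upper {-3, 2}, lower {6}, prefactor -3/4. Verdict: the Kummer evaluation I3 fires (x = -1; c = 6 equals 1+a-b for upper {-3, 2}: listed pattern). Sum: -15/8.


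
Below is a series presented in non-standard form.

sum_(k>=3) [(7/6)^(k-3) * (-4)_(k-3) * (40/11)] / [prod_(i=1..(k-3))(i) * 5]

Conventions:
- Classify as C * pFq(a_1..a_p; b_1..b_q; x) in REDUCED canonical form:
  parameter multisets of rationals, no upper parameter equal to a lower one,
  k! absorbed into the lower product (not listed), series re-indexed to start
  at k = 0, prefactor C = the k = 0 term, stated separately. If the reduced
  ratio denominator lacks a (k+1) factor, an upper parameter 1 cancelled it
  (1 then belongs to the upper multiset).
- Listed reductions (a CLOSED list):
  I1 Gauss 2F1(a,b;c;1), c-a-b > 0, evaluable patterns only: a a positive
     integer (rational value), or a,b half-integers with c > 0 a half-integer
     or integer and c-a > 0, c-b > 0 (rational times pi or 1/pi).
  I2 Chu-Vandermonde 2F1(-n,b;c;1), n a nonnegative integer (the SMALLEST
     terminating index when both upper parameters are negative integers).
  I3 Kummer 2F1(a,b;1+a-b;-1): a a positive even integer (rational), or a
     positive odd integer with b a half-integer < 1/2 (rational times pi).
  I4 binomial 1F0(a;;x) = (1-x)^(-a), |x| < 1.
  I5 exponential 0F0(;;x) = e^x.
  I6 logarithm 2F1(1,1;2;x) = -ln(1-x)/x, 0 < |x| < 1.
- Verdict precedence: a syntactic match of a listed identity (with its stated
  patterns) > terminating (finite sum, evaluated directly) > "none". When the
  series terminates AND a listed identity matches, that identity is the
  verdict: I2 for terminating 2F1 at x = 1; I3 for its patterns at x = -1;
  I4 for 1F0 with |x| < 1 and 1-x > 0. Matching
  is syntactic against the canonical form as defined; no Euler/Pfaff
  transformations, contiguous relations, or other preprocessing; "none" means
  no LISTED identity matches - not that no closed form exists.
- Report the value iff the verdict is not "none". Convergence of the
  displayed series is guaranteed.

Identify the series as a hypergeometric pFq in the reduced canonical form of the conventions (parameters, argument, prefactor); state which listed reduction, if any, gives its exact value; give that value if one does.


Key observation: from the first term 8/11: the product of the first k integers (C = 8/11) is k!.
Term ratio: r(k) = (7/6) * (k-4) / [(k+1)] - rational in k, leading ratio (7/6); with t_0 = 8/11, classification follows.

Canonical form: C = 8/11 times 1F0 with upper {-4}, lower {-}, x = 7/6. Verdict: terminating - upper parameter -4 makes this a finite sum (last index 4), evaluated exactly. Its exact value is 1/1782.


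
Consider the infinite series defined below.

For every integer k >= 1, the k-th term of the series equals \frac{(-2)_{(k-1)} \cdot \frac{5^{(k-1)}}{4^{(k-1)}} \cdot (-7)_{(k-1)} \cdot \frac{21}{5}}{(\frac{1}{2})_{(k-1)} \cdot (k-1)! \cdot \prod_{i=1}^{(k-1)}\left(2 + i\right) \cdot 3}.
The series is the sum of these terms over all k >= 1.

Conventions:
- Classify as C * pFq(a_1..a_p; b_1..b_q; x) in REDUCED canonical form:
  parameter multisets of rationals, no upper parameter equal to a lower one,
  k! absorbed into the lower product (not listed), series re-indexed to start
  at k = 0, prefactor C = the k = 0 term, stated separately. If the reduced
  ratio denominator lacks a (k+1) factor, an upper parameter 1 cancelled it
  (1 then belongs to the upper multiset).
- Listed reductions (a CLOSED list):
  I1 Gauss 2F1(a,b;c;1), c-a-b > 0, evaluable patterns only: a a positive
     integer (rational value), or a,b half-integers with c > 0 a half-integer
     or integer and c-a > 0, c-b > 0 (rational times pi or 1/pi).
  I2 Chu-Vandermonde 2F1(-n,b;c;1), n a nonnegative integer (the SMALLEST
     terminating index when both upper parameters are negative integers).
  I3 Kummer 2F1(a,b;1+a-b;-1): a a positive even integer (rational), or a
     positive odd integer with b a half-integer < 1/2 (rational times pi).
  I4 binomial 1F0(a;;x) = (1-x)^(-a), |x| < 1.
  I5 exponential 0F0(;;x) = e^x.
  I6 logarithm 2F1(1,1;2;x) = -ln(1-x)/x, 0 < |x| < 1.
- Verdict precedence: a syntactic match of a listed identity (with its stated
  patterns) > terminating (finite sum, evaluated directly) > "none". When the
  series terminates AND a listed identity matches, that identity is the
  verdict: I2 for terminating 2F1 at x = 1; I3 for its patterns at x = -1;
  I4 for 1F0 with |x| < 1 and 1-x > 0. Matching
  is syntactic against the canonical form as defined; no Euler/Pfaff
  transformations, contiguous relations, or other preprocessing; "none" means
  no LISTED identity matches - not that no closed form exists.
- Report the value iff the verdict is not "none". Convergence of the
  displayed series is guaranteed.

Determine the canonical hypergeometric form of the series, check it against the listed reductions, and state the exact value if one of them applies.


Key observation: t_0 = \frac{7}{5} here, and the two geometric factors (prefactor 7/5) combine into one argument.
Adjacent-term ratio: r(k) = \frac{5}{4} * (k-7) (k-2) / [(k+\frac{1}{2}) (k+3) (k+1)] ; factor over Q: parameters, x = \frac{5}{4}, and C = \frac{7}{5}.

x = \frac{5}{4} here; the reduced form reads 2F2, upper {-7, -2}, lower {\frac{1}{2}, 3}, C = \frac{7}{5}. Verdict: terminating. With -2 upstairs the series is a 3-term polynomial sum; evaluated term by term. Hence: \frac{3353}{120}.


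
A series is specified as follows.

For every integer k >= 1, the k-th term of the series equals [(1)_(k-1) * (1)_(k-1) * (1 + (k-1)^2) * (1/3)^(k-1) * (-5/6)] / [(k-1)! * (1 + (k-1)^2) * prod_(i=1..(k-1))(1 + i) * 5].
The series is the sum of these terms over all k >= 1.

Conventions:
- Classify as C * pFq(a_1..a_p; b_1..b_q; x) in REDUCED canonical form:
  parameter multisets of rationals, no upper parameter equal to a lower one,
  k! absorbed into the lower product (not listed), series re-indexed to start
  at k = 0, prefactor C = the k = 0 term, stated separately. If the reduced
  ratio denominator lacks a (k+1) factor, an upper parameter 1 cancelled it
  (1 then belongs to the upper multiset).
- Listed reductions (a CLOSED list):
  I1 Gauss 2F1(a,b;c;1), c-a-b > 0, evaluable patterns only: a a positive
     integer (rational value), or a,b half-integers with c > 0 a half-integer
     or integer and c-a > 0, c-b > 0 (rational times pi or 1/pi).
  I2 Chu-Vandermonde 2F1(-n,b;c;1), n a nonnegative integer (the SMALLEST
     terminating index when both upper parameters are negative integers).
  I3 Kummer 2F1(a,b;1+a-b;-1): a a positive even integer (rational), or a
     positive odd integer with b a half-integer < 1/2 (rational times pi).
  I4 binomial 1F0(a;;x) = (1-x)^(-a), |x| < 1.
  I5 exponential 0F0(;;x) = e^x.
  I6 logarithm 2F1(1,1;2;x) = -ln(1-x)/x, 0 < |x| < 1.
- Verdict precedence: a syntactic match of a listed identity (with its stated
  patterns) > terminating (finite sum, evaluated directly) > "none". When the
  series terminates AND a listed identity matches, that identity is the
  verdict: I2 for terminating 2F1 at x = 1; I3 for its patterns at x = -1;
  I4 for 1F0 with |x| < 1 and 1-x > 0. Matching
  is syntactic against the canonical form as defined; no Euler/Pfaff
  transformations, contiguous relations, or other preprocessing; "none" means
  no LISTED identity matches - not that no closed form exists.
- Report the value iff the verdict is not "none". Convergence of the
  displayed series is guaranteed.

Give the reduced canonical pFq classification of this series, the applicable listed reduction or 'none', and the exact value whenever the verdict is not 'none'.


At argument 1/3: a 2F1 with upper {1, 1}, lower {2}, scaled by C = -1/6. Verdict (x = 1/3): the I6 logarithm reduction applies (the logarithm: parameters (1,1;2), x = 1/3). Exact value: (1/2) * ln(2/3).

Structural cue: t_0 = -1/6 here, and the constant factors (prefactor -1/6) combine into one prefactor.
Adjacent-term ratio: r(k) = (1/3) * (k+1) (k+1) / [(k+2) (k+1)] - rational in k. x = (1/3); t_0 = -1/6; negate the roots.
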